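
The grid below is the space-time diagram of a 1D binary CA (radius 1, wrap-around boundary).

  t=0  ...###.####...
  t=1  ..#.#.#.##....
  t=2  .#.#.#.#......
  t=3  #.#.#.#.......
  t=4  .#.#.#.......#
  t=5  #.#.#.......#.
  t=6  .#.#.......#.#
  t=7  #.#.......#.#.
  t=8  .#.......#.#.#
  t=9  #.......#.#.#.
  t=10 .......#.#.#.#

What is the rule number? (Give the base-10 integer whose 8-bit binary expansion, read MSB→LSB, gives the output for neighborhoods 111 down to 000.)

  ###|#  b7=1 t=0,i=4
  ##.|.  b6=0 t=0,i=5
  #.#|#  b5=1 t=0,i=6
  #..|.  b4=0 t=0,i=11
  .##|.  b3=0 t=0,i=3
  .#.|.  b2=0 t=1,i=2
  ..#|#  b1=1 t=0,i=2
  ...|.  b0=0 t=0,i=0
  bits 10100010 = 162

162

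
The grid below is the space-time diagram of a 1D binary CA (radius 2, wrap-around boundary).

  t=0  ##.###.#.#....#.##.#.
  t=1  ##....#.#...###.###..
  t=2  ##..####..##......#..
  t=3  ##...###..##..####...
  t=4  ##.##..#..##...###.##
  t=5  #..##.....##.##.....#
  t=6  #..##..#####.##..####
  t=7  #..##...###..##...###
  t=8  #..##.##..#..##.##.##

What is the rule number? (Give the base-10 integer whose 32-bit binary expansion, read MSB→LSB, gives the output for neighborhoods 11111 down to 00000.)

  #####|#  b31=1 t=6,i=9
  ####.|#  b30=1 t=2,i=6
  ###.#|.  b29=0 t=0,i=5
  ###..|#  b28=1 t=1,i=18
  ##.##|.  b27=0 t=0,i=2
  ##.#.|#  b26=1 t=0,i=6
  ##..#|.  b25=0 t=1,i=19
  ##...|.  b24=0 t=1,i=2
  #.###|.  b23=0 t=0,i=3
  #.##.|#  b22=1 t=0,i=0
  #.#.#|.  b21=0 t=0,i=7
  #.#..|.  b20=0 t=0,i=9
  #..##|.  b19=0 t=1,i=20
  #..#.|.  b18=0 t=4,i=6
  #...#|#  b17=1 t=1,i=10
  #....|.  b16=0 t=0,i=11
  .####|#  b15=1 t=2,i=5
  .###.|.  b14=0 t=0,i=4
  .##.#|#  b13=1 t=0,i=1
  .##..|#  b12=1 t=1,i=1
  .#.##|.  b11=0 t=0,i=15
  .#.#.|#  b10=1 t=0,i=8
  .#..#|.  b9=0 t=2,i=19
  .#...|.  b8=0 t=0,i=10
  ..###|.  b7=0 t=1,i=12
  ..##.|#  b6=1 t=1,i=0
  ..#.#|#  b5=1 t=0,i=14
  ..#..|.  b4=0 t=2,i=18
  ...##|#  b3=1 t=1,i=11
  ...#.|#  b2=1 t=0,i=13
  ....#|#  b1=1 t=0,i=12
  .....|#  b0=1 t=2,i=14
  bits 11010100010000101011010001101111 = 3561141359

3561141359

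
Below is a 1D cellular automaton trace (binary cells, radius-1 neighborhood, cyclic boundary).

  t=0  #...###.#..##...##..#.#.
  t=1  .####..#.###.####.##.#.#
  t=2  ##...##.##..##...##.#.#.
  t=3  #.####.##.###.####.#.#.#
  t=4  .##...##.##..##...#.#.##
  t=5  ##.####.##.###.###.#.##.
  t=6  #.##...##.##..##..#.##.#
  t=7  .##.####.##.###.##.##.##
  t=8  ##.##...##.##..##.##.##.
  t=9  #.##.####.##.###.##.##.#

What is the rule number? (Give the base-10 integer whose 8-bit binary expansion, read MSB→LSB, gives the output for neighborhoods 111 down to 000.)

59

  ### -> .   bit 7 = 0  t=0,i=5
  ##. -> .   bit 6 = 0  t=0,i=6
  #.# -> #   bit 5 = 1  t=0,i=7
  #.. -> #   bit 4 = 1  t=0,i=1
  .## -> #   bit 3 = 1  t=0,i=4
  .#. -> .   bit 2 = 0  t=0,i=0
  ..# -> #   bit 1 = 1  t=0,i=3
  ... -> #   bit 0 = 1  t=0,i=2
  bits 00111011 = 59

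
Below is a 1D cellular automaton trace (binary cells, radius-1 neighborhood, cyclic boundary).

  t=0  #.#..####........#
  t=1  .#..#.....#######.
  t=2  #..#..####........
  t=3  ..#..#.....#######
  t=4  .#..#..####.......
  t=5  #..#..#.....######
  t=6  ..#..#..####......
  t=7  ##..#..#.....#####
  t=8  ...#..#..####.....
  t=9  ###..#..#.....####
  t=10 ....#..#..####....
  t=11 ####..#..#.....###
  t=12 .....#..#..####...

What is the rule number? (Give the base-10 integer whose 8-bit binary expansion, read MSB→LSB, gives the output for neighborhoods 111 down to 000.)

  [7] ### => .  t=0,i=6
  [6] ##. => .  t=0,i=0
  [5] #.# => #  t=0,i=1
  [4] #.. => .  t=0,i=3
  [3] .## => .  t=0,i=5
  [2] .#. => .  t=0,i=2
  [1] ..# => #  t=0,i=4
  [0] ... => #  t=0,i=10
  bits 00100011 = 35

35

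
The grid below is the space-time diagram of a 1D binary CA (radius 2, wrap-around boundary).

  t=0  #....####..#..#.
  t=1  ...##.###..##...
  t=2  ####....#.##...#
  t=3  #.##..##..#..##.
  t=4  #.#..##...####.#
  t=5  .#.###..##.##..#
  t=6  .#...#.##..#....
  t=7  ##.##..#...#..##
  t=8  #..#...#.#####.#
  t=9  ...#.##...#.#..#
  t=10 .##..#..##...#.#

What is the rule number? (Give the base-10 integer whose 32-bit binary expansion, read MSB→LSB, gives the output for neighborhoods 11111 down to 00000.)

1416266335

  ##### -> .   bit 31 = 0  t=2,i=1
  ####. -> #   bit 30 = 1  t=0,i=7
  ###.# -> .   bit 29 = 0  t=4,i=13
  ###.. -> #   bit 28 = 1  t=0,i=8
  ##.## -> .   bit 27 = 0  t=1,i=5
  ##.#. -> #   bit 26 = 1  t=3,i=15
  ##..# -> .   bit 25 = 0  t=0,i=9
  ##... -> .   bit 24 = 0  t=1,i=13
  #.### -> .   bit 23 = 0  t=1,i=6
  #.##. -> #   bit 22 = 1  t=2,i=10
  #.#.# -> #   bit 21 = 1  t=3,i=0
  #.#.. -> .   bit 20 = 0  t=0,i=0
  #..## -> #   bit 19 = 1  t=1,i=10
  #..#. -> .   bit 18 = 0  t=0,i=10
  #...# -> #   bit 17 = 1  t=2,i=13
  #.... -> .   bit 16 = 0  t=0,i=2
  .#### -> #   bit 15 = 1  t=0,i=6
  .###. -> .   bit 14 = 0  t=1,i=7
  .##.# -> .   bit 13 = 0  t=1,i=4
  .##.. -> .   bit 12 = 0  t=1,i=12
  .#.## -> .   bit 11 = 0  t=2,i=9
  .#.#. -> .   bit 10 = 0  t=0,i=15
  .#..# -> #   bit 9 = 1  t=0,i=12
  .#... -> .   bit 8 = 0  t=0,i=1
  ..### -> .   bit 7 = 0  t=0,i=5
  ..##. -> #   bit 6 = 1  t=1,i=3
  ..#.# -> .   bit 5 = 0  t=0,i=14
  ..#.. -> #   bit 4 = 1  t=0,i=11
  ...## -> #   bit 3 = 1  t=0,i=4
  ...#. -> #   bit 2 = 1  t=2,i=7
  ....# -> #   bit 1 = 1  t=0,i=3
  ..... -> #   bit 0 = 1  t=1,i=0
  bits 01010100011010101000001001011111 = 1416266335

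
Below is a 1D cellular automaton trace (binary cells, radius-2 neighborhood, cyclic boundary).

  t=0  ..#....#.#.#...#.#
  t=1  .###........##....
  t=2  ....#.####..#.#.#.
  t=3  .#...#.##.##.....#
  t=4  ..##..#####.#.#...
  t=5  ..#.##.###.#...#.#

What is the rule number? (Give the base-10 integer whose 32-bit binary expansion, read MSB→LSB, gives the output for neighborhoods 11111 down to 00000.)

  nb #####: next=#  (t=4,i=8, bit31=1)
  nb ####.: next=#  (t=2,i=8, bit30=1)
  nb ###.#: next=.  (t=4,i=10, bit29=0)
  nb ###..: next=.  (t=1,i=3, bit28=0)
  nb ##.##: next=#  (t=3,i=9, bit27=1)
  nb ##.#.: next=#  (t=4,i=11, bit26=1)
  nb ##..#: next=#  (t=2,i=10, bit25=1)
  nb ##...: next=#  (t=1,i=4, bit24=1)
  nb #.###: next=.  (t=2,i=6, bit23=0)
  nb #.##.: next=#  (t=3,i=7, bit22=1)
  nb #.#.#: next=.  (t=0,i=9, bit21=0)
  nb #.#..: next=.  (t=0,i=11, bit20=0)
  nb #..##: next=#  (t=4,i=5, bit19=1)
  nb #..#.: next=#  (t=0,i=1, bit18=1)
  nb #...#: next=#  (t=0,i=13, bit17=1)
  nb #....: next=.  (t=0,i=4, bit16=0)
  nb .####: next=#  (t=2,i=7, bit15=1)
  nb .###.: next=.  (t=1,i=2, bit14=0)
  nb .##.#: next=#  (t=3,i=8, bit13=1)
  nb .##..: next=.  (t=1,i=13, bit12=0)
  nb .#.##: next=#  (t=2,i=5, bit11=1)
  nb .#.#.: next=.  (t=0,i=8, bit10=0)
  nb .#..#: next=.  (t=0,i=0, bit9=0)
  nb .#...: next=#  (t=0,i=3, bit8=1)
  nb ..###: next=.  (t=1,i=1, bit7=0)
  nb ..##.: next=#  (t=1,i=12, bit6=1)
  nb ..#.#: next=.  (t=0,i=7, bit5=0)
  nb ..#..: next=#  (t=0,i=2, bit4=1)
  nb ...##: next=.  (t=1,i=0, bit3=0)
  nb ...#.: next=.  (t=0,i=6, bit2=0)
  nb ....#: next=.  (t=0,i=5, bit1=0)
  nb .....: next=#  (t=1,i=6, bit0=1)
  bits 11001111010011101010100101010001 = 3478038865

3478038865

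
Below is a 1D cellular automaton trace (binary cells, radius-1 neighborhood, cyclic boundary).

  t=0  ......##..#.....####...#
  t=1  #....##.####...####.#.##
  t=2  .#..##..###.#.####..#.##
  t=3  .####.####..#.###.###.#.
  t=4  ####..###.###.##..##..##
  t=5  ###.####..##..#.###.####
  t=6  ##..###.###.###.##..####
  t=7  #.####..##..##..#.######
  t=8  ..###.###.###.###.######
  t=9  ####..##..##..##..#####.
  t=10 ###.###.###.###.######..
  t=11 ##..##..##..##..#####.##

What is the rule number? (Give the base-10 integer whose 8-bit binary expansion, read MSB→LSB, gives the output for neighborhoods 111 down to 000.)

158

  [7] ### => #  t=0,i=17
  [6] ##. => .  t=0,i=7
  [5] #.# => .  t=1,i=7
  [4] #.. => #  t=0,i=0
  [3] .## => #  t=0,i=6
  [2] .#. => #  t=0,i=10
  [1] ..# => #  t=0,i=5
  [0] ... => .  t=0,i=1
  bits 10011110 = 158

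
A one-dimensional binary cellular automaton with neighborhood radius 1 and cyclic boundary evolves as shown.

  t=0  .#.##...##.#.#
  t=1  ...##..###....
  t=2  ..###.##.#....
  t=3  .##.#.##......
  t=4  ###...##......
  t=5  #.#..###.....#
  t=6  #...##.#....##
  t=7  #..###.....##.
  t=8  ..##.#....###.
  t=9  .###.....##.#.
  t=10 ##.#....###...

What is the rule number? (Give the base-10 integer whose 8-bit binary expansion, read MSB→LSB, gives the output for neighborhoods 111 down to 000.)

74

  ### -> .   bit 7 = 0  t=1,i=8
  ##. -> #   bit 6 = 1  t=0,i=4
  #.# -> .   bit 5 = 0  t=0,i=0
  #.. -> .   bit 4 = 0  t=0,i=5
  .## -> #   bit 3 = 1  t=0,i=3
  .#. -> .   bit 2 = 0  t=0,i=1
  ..# -> #   bit 1 = 1  t=0,i=7
  ... -> .   bit 0 = 0  t=0,i=6
  bits 01001010 = 74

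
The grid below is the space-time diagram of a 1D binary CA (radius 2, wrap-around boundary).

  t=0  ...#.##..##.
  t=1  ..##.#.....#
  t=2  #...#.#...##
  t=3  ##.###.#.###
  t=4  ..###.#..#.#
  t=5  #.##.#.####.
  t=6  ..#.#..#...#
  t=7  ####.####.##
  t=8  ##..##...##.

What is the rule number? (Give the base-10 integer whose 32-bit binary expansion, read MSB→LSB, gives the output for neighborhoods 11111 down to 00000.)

  nb #####: next=#  (t=3,i=11, bit31=1)
  nb ####.: next=.  (t=3,i=0, bit30=0)
  nb ###.#: next=.  (t=3,i=1, bit29=0)
  nb ###..: next=#  (t=2,i=0, bit28=1)
  nb ##.##: next=#  (t=3,i=2, bit27=1)
  nb ##.#.: next=#  (t=1,i=4, bit26=1)
  nb ##..#: next=.  (t=0,i=7, bit25=0)
  nb ##...: next=#  (t=0,i=11, bit24=1)
  nb #.###: next=#  (t=3,i=3, bit23=1)
  nb #.##.: next=#  (t=0,i=5, bit22=1)
  nb #.#.#: next=.  (t=3,i=7, bit21=0)
  nb #.#..: next=.  (t=1,i=5, bit20=0)
  nb #..##: next=.  (t=0,i=8, bit19=0)
  nb #..#.: next=#  (t=4,i=8, bit18=1)
  nb #...#: next=.  (t=2,i=2, bit17=0)
  nb #....: next=.  (t=0,i=0, bit16=0)
  nb .####: next=.  (t=3,i=10, bit15=0)
  nb .###.: next=#  (t=2,i=11, bit14=1)
  nb .##.#: next=.  (t=1,i=3, bit13=0)
  nb .##..: next=.  (t=0,i=6, bit12=0)
  nb .#.##: next=.  (t=0,i=4, bit11=0)
  nb .#.#.: next=#  (t=2,i=5, bit10=1)
  nb .#..#: next=#  (t=1,i=0, bit9=1)
  nb .#...: next=#  (t=1,i=6, bit8=1)
  nb ..###: next=#  (t=2,i=10, bit7=1)
  nb ..##.: next=.  (t=0,i=9, bit6=0)
  nb ..#.#: next=#  (t=0,i=3, bit5=1)
  nb ..#..: next=#  (t=1,i=11, bit4=1)
  nb ...##: next=#  (t=2,i=9, bit3=1)
  nb ...#.: next=#  (t=0,i=2, bit2=1)
  nb ....#: next=.  (t=0,i=1, bit1=0)
  nb .....: next=.  (t=1,i=8, bit0=0)
  bits 10011101110001000100011110111100 = 2646886332

2646886332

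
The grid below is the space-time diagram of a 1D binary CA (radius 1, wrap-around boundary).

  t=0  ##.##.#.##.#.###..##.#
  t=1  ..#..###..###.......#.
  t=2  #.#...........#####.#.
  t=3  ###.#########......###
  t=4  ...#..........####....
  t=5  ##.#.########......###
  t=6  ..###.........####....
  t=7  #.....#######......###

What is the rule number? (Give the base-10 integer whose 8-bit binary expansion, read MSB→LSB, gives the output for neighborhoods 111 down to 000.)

  nb ###: next=.  (t=0,i=0, bit7=0)
  nb ##.: next=.  (t=0,i=1, bit6=0)
  nb #.#: next=#  (t=0,i=2, bit5=1)
  nb #..: next=.  (t=0,i=16, bit4=0)
  nb .##: next=.  (t=0,i=3, bit3=0)
  nb .#.: next=#  (t=0,i=6, bit2=1)
  nb ..#: next=.  (t=0,i=17, bit1=0)
  nb ...: next=#  (t=1,i=0, bit0=1)
  bits 00100101 = 37

37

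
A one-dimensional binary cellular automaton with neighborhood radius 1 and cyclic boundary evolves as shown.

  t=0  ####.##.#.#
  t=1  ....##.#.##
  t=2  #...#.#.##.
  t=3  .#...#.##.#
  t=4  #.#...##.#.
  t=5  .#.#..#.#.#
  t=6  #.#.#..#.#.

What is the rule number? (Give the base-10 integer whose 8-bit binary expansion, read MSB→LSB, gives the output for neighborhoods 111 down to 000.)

  ###|.  b7=0 t=0,i=0
  ##.|.  b6=0 t=0,i=3
  #.#|#  b5=1 t=0,i=4
  #..|#  b4=1 t=1,i=0
  .##|#  b3=1 t=0,i=5
  .#.|.  b2=0 t=0,i=8
  ..#|.  b1=0 t=1,i=3
  ...|.  b0=0 t=1,i=1
  bits 00111000 = 56

56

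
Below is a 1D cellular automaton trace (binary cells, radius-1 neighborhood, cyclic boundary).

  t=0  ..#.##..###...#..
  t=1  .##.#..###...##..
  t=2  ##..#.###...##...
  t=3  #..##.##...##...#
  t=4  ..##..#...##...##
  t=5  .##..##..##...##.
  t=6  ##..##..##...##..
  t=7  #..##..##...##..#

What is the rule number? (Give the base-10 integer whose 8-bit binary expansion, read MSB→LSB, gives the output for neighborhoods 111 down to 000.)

142

  ###|#  b7=1 t=0,i=9
  ##.|.  b6=0 t=0,i=5
  #.#|.  b5=0 t=0,i=3
  #..|.  b4=0 t=0,i=6
  .##|#  b3=1 t=0,i=4
  .#.|#  b2=1 t=0,i=2
  ..#|#  b1=1 t=0,i=1
  ...|.  b0=0 t=0,i=0
  bits 10001110 = 142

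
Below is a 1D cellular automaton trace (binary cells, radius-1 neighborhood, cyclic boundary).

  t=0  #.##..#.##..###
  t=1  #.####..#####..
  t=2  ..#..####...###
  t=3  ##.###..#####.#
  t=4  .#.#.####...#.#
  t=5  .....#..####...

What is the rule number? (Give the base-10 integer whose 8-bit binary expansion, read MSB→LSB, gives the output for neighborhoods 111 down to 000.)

91

  ###|.  b7=0 t=0,i=13
  ##.|#  b6=1 t=0,i=0
  #.#|.  b5=0 t=0,i=1
  #..|#  b4=1 t=0,i=4
  .##|#  b3=1 t=0,i=2
  .#.|.  b2=0 t=0,i=6
  ..#|#  b1=1 t=0,i=5
  ...|#  b0=1 t=2,i=10
  bits 01011011 = 91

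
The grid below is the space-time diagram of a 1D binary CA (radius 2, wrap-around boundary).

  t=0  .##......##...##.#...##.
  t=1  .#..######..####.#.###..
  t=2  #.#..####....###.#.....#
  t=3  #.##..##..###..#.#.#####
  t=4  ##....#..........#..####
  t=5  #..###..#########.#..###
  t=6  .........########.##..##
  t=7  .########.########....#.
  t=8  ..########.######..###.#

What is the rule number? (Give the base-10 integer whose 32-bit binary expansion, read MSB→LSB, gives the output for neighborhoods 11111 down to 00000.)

  #####|#  b31=1 t=1,i=6
  ####.|#  b30=1 t=1,i=8
  ###.#|#  b29=1 t=1,i=15
  ###..|.  b28=0 t=1,i=9
  ##.##|#  b27=1 t=3,i=1
  ##.#.|.  b26=0 t=0,i=16
  ##..#|.  b25=0 t=0,i=23
  ##...|.  b24=0 t=0,i=3
  #.###|.  b23=0 t=1,i=19
  #.##.|.  b22=0 t=3,i=2
  #.#.#|#  b21=1 t=1,i=17
  #.#..|#  b20=1 t=0,i=17
  #..##|.  b19=0 t=0,i=0
  #..#.|.  b18=0 t=3,i=14
  #...#|#  b17=1 t=0,i=12
  #....|#  b16=1 t=0,i=4
  .####|#  b15=1 t=1,i=5
  .###.|.  b14=0 t=1,i=20
  .##.#|#  b13=1 t=0,i=15
  .##..|.  b12=0 t=0,i=2
  .#.##|.  b11=0 t=1,i=18
  .#.#.|.  b10=0 t=3,i=16
  .#..#|#  b9=1 t=1,i=2
  .#...|.  b8=0 t=0,i=18
  ..###|.  b7=0 t=1,i=4
  ..##.|#  b6=1 t=0,i=1
  ..#.#|.  b5=0 t=3,i=15
  ..#..|.  b4=0 t=1,i=1
  ...##|#  b3=1 t=0,i=8
  ...#.|#  b2=1 t=1,i=0
  ....#|#  b1=1 t=0,i=7
  .....|#  b0=1 t=0,i=5
  bits 11101000001100111010001001001111 = 3895697999

3895697999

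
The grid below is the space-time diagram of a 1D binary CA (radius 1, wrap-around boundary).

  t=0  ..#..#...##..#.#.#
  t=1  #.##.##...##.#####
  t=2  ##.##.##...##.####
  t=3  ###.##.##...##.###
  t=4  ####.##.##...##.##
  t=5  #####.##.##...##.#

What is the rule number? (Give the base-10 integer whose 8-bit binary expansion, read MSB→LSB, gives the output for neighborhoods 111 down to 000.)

  [7] ### => #  t=1,i=14
  [6] ##. => #  t=0,i=10
  [5] #.# => #  t=0,i=14
  [4] #.. => #  t=0,i=0
  [3] .## => .  t=0,i=9
  [2] .#. => #  t=0,i=2
  [1] ..# => .  t=0,i=1
  [0] ... => .  t=0,i=7
  bits 11110100 = 244

244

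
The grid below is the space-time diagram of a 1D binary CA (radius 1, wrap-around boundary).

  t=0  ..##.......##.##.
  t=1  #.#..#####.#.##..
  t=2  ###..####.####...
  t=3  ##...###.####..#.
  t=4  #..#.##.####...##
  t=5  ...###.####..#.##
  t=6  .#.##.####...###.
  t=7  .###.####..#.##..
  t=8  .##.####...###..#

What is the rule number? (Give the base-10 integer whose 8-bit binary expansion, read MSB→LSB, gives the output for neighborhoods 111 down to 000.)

173

  nb ###: next=#  (t=1,i=6, bit7=1)
  nb ##.: next=.  (t=0,i=3, bit6=0)
  nb #.#: next=#  (t=0,i=13, bit5=1)
  nb #..: next=.  (t=0,i=4, bit4=0)
  nb .##: next=#  (t=0,i=2, bit3=1)
  nb .#.: next=#  (t=1,i=0, bit2=1)
  nb ..#: next=.  (t=0,i=1, bit1=0)
  nb ...: next=#  (t=0,i=0, bit0=1)
  bits 10101101 = 173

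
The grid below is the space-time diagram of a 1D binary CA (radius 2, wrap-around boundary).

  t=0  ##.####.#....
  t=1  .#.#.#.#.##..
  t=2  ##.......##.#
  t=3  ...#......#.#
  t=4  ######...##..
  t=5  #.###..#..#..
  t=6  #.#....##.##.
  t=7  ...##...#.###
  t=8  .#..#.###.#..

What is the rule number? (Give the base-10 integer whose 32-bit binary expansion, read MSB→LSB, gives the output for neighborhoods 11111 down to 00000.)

  nb #####: next=#  (t=4,i=2, bit31=1)
  nb ####.: next=#  (t=0,i=5, bit30=1)
  nb ###.#: next=.  (t=0,i=6, bit29=0)
  nb ###..: next=.  (t=2,i=1, bit28=0)
  nb ##.##: next=.  (t=0,i=2, bit27=0)
  nb ##.#.: next=#  (t=0,i=7, bit26=1)
  nb ##..#: next=.  (t=4,i=11, bit25=0)
  nb ##...: next=.  (t=1,i=11, bit24=0)
  nb #.###: next=#  (t=0,i=3, bit23=1)
  nb #.##.: next=#  (t=1,i=9, bit22=1)
  nb #.#.#: next=.  (t=1,i=3, bit21=0)
  nb #.#..: next=.  (t=0,i=8, bit20=0)
  nb #..##: next=.  (t=4,i=12, bit19=0)
  nb #..#.: next=.  (t=5,i=6, bit18=0)
  nb #...#: next=#  (t=1,i=12, bit17=1)
  nb #....: next=#  (t=0,i=10, bit16=1)
  nb .####: next=.  (t=0,i=4, bit15=0)
  nb .###.: next=.  (t=2,i=0, bit14=0)
  nb .##.#: next=#  (t=0,i=1, bit13=1)
  nb .##..: next=#  (t=1,i=10, bit12=1)
  nb .#.##: next=.  (t=1,i=8, bit11=0)
  nb .#.#.: next=.  (t=1,i=2, bit10=0)
  nb .#..#: next=#  (t=5,i=8, bit9=1)
  nb .#...: next=#  (t=0,i=9, bit8=1)
  nb ..###: next=#  (t=4,i=0, bit7=1)
  nb ..##.: next=.  (t=0,i=0, bit6=0)
  nb ..#.#: next=#  (t=1,i=1, bit5=1)
  nb ..#..: next=#  (t=3,i=3, bit4=1)
  nb ...##: next=.  (t=0,i=12, bit3=0)
  nb ...#.: next=#  (t=1,i=0, bit2=1)
  nb ....#: next=.  (t=0,i=11, bit1=0)
  nb .....: next=.  (t=2,i=4, bit0=0)
  bits 11000100110000110011001110110100 = 3301127092

3301127092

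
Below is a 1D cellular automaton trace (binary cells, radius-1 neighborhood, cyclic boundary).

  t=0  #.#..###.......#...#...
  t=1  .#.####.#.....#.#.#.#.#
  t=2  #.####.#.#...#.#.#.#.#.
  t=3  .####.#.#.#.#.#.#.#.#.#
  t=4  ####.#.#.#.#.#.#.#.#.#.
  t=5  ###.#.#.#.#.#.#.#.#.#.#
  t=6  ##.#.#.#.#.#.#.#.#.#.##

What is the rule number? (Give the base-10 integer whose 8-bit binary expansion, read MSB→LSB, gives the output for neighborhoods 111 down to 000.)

  ### -> #   bit 7 = 1  t=0,i=6
  ##. -> .   bit 6 = 0  t=0,i=7
  #.# -> #   bit 5 = 1  t=0,i=1
  #.. -> #   bit 4 = 1  t=0,i=3
  .## -> #   bit 3 = 1  t=0,i=5
  .#. -> .   bit 2 = 0  t=0,i=0
  ..# -> #   bit 1 = 1  t=0,i=4
  ... -> .   bit 0 = 0  t=0,i=9
  bits 10111010 = 186

186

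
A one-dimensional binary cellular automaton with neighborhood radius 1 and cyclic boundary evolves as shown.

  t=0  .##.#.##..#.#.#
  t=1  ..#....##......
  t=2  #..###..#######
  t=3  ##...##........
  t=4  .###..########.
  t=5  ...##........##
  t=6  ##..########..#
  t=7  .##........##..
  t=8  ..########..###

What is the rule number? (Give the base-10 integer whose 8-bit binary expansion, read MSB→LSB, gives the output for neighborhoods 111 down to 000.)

  ###|.  b7=0 t=2,i=4
  ##.|#  b6=1 t=0,i=2
  #.#|.  b5=0 t=0,i=0
  #..|#  b4=1 t=0,i=8
  .##|.  b3=0 t=0,i=1
  .#.|.  b2=0 t=0,i=4
  ..#|.  b1=0 t=0,i=9
  ...|#  b0=1 t=1,i=0
  bits 01010001 = 81

81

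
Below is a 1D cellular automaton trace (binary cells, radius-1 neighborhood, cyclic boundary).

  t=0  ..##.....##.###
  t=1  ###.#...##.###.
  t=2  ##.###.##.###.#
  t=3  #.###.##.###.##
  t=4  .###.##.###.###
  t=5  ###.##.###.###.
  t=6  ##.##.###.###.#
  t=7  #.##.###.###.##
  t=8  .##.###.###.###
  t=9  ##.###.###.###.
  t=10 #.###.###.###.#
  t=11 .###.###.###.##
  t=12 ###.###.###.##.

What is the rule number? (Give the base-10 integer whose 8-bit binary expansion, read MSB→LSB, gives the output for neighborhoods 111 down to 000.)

  nb ###: next=#  (t=0,i=13, bit7=1)
  nb ##.: next=.  (t=0,i=3, bit6=0)
  nb #.#: next=#  (t=0,i=11, bit5=1)
  nb #..: next=#  (t=0,i=0, bit4=1)
  nb .##: next=#  (t=0,i=2, bit3=1)
  nb .#.: next=#  (t=1,i=4, bit2=1)
  nb ..#: next=#  (t=0,i=1, bit1=1)
  nb ...: next=.  (t=0,i=5, bit0=0)
  bits 10111110 = 190

190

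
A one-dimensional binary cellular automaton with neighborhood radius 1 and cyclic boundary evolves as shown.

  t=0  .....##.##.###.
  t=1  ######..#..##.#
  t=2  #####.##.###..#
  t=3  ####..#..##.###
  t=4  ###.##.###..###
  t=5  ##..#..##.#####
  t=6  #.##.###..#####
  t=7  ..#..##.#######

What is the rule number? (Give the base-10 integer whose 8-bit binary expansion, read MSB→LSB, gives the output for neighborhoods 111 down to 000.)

  ###|#  b7=1 t=0,i=12
  ##.|.  b6=0 t=0,i=6
  #.#|.  b5=0 t=0,i=7
  #..|#  b4=1 t=0,i=14
  .##|#  b3=1 t=0,i=5
  .#.|.  b2=0 t=1,i=8
  ..#|#  b1=1 t=0,i=4
  ...|#  b0=1 t=0,i=0
  bits 10011011 = 155

155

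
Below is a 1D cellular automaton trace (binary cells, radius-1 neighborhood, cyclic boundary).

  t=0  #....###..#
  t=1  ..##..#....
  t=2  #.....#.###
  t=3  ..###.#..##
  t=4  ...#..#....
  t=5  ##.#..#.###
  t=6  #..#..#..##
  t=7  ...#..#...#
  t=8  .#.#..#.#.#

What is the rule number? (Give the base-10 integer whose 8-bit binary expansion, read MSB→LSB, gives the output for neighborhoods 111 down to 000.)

  nb ###: next=#  (t=0,i=6, bit7=1)
  nb ##.: next=.  (t=0,i=0, bit6=0)
  nb #.#: next=.  (t=2,i=7, bit5=0)
  nb #..: next=.  (t=0,i=1, bit4=0)
  nb .##: next=.  (t=0,i=5, bit3=0)
  nb .#.: next=#  (t=1,i=6, bit2=1)
  nb ..#: next=.  (t=0,i=4, bit1=0)
  nb ...: next=#  (t=0,i=2, bit0=1)
  bits 10000101 = 133

133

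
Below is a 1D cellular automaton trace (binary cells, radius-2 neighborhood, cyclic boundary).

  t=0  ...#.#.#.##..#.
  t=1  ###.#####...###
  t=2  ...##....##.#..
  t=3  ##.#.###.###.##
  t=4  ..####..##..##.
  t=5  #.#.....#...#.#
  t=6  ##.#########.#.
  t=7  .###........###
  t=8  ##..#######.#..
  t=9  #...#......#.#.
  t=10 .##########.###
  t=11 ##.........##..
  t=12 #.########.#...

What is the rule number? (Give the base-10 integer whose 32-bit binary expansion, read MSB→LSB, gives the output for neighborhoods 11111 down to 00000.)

229060567

  ##### -> .   bit 31 = 0  t=1,i=0
  ####. -> .   bit 30 = 0  t=1,i=1
  ###.# -> .   bit 29 = 0  t=1,i=2
  ###.. -> .   bit 28 = 0  t=1,i=8
  ##.## -> #   bit 27 = 1  t=1,i=3
  ##.#. -> #   bit 26 = 1  t=2,i=11
  ##..# -> .   bit 25 = 0  t=0,i=11
  ##... -> #   bit 24 = 1  t=1,i=9
  #.### -> #   bit 23 = 1  t=1,i=4
  #.##. -> .   bit 22 = 0  t=0,i=9
  #.#.# -> #   bit 21 = 1  t=0,i=5
  #.#.. -> .   bit 20 = 0  t=2,i=12
  #..## -> .   bit 19 = 0  t=4,i=7
  #..#. -> #   bit 18 = 1  t=0,i=12
  #...# -> #   bit 17 = 1  t=1,i=10
  #.... -> #   bit 16 = 1  t=0,i=0
  .#### -> .   bit 15 = 0  t=1,i=5
  .###. -> .   bit 14 = 0  t=3,i=6
  .##.# -> #   bit 13 = 1  t=2,i=10
  .##.. -> .   bit 12 = 0  t=0,i=10
  .#.## -> #   bit 11 = 1  t=0,i=8
  .#.#. -> #   bit 10 = 1  t=0,i=4
  .#..# -> #   bit 9 = 1  t=8,i=13
  .#... -> #   bit 8 = 1  t=0,i=14
  ..### -> #   bit 7 = 1  t=1,i=12
  ..##. -> #   bit 6 = 1  t=2,i=3
  ..#.# -> .   bit 5 = 0  t=0,i=3
  ..#.. -> #   bit 4 = 1  t=0,i=13
  ...## -> .   bit 3 = 0  t=1,i=11
  ...#. -> #   bit 2 = 1  t=0,i=2
  ....# -> #   bit 1 = 1  t=0,i=1
  ..... -> #   bit 0 = 1  t=2,i=0
  bits 00001101101001110010111111010111 = 229060567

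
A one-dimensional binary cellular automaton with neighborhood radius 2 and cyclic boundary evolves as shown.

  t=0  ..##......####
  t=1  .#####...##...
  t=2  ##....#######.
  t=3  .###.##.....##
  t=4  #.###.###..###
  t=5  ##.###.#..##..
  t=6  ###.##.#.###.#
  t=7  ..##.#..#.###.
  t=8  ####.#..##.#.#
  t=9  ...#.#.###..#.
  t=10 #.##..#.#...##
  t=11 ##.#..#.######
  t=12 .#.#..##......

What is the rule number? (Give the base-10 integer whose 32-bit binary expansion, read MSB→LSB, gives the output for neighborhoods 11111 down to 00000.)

689666556

  [31] ##### => .  t=1,i=3
  [30] ####. => .  t=0,i=12
  [29] ###.# => #  t=2,i=12
  [28] ###.. => .  t=0,i=13
  [27] ##.## => #  t=2,i=13
  [26] ##.#. => .  t=5,i=6
  [25] ##..# => .  t=0,i=0
  [24] ##... => #  t=0,i=4
  [23] #.### => .  t=3,i=1
  [22] #.##. => .  t=2,i=0
  [21] #.#.# => .  t=6,i=7
  [20] #.#.. => #  t=5,i=7
  [19] #..## => #  t=0,i=1
  [18] #..#. => .  t=7,i=7
  [17] #...# => #  t=1,i=7
  [16] #.... => #  t=0,i=5
  [15] .#### => .  t=0,i=11
  [14] .###. => #  t=3,i=2
  [13] .##.# => #  t=3,i=13
  [12] .##.. => #  t=0,i=3
  [11] .#.## => #  t=6,i=8
  [10] .#.#. => .  t=9,i=4
  [9] .#..# => .  t=5,i=8
  [8] .#... => #  t=9,i=13
  [7] ..### => #  t=0,i=10
  [6] ..##. => #  t=0,i=2
  [5] ..#.# => #  t=7,i=8
  [4] ..#.. => #  t=9,i=12
  [3] ...## => #  t=0,i=9
  [2] ...#. => #  t=9,i=2
  [1] ....# => .  t=0,i=8
  [0] ..... => .  t=0,i=6
  bits 00101001000110110111100111111100 = 689666556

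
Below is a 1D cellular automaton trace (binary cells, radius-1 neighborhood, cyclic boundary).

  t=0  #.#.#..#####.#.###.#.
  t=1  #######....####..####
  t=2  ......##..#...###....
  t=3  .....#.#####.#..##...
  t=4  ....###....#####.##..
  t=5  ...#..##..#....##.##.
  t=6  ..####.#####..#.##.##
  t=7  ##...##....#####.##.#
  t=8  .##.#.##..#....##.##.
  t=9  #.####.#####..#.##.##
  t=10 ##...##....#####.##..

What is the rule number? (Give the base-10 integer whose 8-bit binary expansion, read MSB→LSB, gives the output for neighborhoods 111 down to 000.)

  nb ###: next=.  (t=0,i=8, bit7=0)
  nb ##.: next=#  (t=0,i=11, bit6=1)
  nb #.#: next=#  (t=0,i=1, bit5=1)
  nb #..: next=#  (t=0,i=5, bit4=1)
  nb .##: next=.  (t=0,i=7, bit3=0)
  nb .#.: next=#  (t=0,i=0, bit2=1)
  nb ..#: next=#  (t=0,i=6, bit1=1)
  nb ...: next=.  (t=1,i=8, bit0=0)
  bits 01110110 = 118

118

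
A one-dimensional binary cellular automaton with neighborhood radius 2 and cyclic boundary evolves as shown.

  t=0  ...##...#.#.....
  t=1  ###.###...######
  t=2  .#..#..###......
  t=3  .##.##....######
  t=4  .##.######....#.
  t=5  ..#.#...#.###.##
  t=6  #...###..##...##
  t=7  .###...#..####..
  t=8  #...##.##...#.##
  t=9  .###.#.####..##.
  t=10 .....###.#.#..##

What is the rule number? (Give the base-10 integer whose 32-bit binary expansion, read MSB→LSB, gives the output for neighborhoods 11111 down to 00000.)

  [31] ##### => .  t=1,i=0
  [30] ####. => #  t=1,i=1
  [29] ###.# => .  t=1,i=2
  [28] ###.. => .  t=1,i=6
  [27] ##.## => .  t=1,i=3
  [26] ##.#. => .  t=9,i=4
  [25] ##..# => #  t=5,i=0
  [24] ##... => #  t=0,i=5
  [23] #.### => #  t=1,i=4
  [22] #.##. => #  t=3,i=1
  [21] #.#.# => #  t=9,i=5
  [20] #.#.. => #  t=0,i=10
  [19] #..## => .  t=2,i=6
  [18] #..#. => .  t=2,i=3
  [17] #...# => #  t=0,i=6
  [16] #.... => #  t=0,i=12
  [15] .#### => .  t=1,i=11
  [14] .###. => .  t=1,i=5
  [13] .##.# => #  t=3,i=2
  [12] .##.. => #  t=0,i=4
  [11] .#.## => #  t=5,i=9
  [10] .#.#. => .  t=0,i=9
  [9] .#..# => #  t=2,i=2
  [8] .#... => #  t=0,i=11
  [7] ..### => .  t=1,i=10
  [6] ..##. => .  t=0,i=3
  [5] ..#.# => .  t=0,i=8
  [4] ..#.. => #  t=2,i=1
  [3] ...## => #  t=0,i=2
  [2] ...#. => .  t=0,i=7
  [1] ....# => #  t=0,i=1
  [0] ..... => #  t=0,i=0
  bits 01000011111100110011101100011011 = 1140013851

1140013851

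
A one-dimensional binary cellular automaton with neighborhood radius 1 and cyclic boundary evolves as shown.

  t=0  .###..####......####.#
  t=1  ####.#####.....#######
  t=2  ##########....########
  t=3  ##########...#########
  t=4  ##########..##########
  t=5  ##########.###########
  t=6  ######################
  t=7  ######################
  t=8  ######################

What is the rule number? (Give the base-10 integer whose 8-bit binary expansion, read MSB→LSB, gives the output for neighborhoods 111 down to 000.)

238

  [7] ### => #  t=0,i=2
  [6] ##. => #  t=0,i=3
  [5] #.# => #  t=0,i=0
  [4] #.. => .  t=0,i=4
  [3] .## => #  t=0,i=1
  [2] .#. => #  t=0,i=21
  [1] ..# => #  t=0,i=5
  [0] ... => .  t=0,i=11
  bits 11101110 = 238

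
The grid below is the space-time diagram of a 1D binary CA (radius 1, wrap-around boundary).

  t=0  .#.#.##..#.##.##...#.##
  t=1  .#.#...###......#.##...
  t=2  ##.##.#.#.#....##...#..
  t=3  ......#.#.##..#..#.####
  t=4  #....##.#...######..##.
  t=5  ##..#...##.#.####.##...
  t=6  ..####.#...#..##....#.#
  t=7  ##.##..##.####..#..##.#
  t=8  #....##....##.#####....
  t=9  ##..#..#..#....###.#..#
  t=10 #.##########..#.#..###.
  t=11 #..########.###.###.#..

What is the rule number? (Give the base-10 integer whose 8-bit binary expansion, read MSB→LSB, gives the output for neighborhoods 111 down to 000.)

150

  ###|#  b7=1 t=1,i=8
  ##.|.  b6=0 t=0,i=6
  #.#|.  b5=0 t=0,i=0
  #..|#  b4=1 t=0,i=7
  .##|.  b3=0 t=0,i=5
  .#.|#  b2=1 t=0,i=1
  ..#|#  b1=1 t=0,i=8
  ...|.  b0=0 t=0,i=17
  bits 10010110 = 150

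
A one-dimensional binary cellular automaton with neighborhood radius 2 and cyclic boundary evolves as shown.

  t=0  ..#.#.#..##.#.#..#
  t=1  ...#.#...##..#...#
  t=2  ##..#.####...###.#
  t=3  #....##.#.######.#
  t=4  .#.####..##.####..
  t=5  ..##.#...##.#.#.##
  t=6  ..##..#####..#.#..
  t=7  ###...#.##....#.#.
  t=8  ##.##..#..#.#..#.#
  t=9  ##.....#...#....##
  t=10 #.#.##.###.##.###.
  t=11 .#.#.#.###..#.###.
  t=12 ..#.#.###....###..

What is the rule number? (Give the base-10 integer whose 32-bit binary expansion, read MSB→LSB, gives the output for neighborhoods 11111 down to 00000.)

3783421403

  #####|#  b31=1 t=3,i=12
  ####.|#  b30=1 t=2,i=8
  ###.#|#  b29=1 t=2,i=15
  ###..|.  b28=0 t=2,i=1
  ##.##|.  b27=0 t=2,i=16
  ##.#.|.  b26=0 t=0,i=11
  ##..#|.  b25=0 t=1,i=11
  ##...|#  b24=1 t=2,i=10
  #.###|#  b23=1 t=2,i=6
  #.##.|.  b22=0 t=3,i=17
  #.#.#|.  b21=0 t=0,i=4
  #.#..|.  b20=0 t=0,i=6
  #..##|.  b19=0 t=0,i=8
  #..#.|.  b18=0 t=0,i=1
  #...#|#  b17=1 t=1,i=1
  #....|.  b16=0 t=3,i=2
  .####|.  b15=0 t=2,i=7
  .###.|#  b14=1 t=2,i=0
  .##.#|#  b13=1 t=0,i=10
  .##..|.  b12=0 t=1,i=10
  .#.##|#  b11=1 t=2,i=5
  .#.#.|#  b10=1 t=0,i=3
  .#..#|.  b9=0 t=0,i=0
  .#...|#  b8=1 t=1,i=0
  ..###|#  b7=1 t=2,i=13
  ..##.|#  b6=1 t=0,i=9
  ..#.#|.  b5=0 t=0,i=2
  ..#..|#  b4=1 t=0,i=17
  ...##|#  b3=1 t=1,i=8
  ...#.|.  b2=0 t=1,i=2
  ....#|#  b1=1 t=3,i=3
  .....|#  b0=1 t=9,i=4
  bits 11100001100000100110110111011011 = 3783421403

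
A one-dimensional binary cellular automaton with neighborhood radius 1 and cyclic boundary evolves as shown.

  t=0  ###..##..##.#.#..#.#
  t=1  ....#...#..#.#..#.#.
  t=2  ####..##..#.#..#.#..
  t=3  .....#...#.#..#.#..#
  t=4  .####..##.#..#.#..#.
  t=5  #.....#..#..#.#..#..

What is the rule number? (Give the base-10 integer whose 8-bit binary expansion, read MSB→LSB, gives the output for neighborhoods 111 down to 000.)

  ### -> .   bit 7 = 0  t=0,i=0
  ##. -> .   bit 6 = 0  t=0,i=2
  #.# -> #   bit 5 = 1  t=0,i=11
  #.. -> .   bit 4 = 0  t=0,i=3
  .## -> .   bit 3 = 0  t=0,i=5
  .#. -> .   bit 2 = 0  t=0,i=12
  ..# -> #   bit 1 = 1  t=0,i=4
  ... -> #   bit 0 = 1  t=1,i=0
  bits 00100011 = 35

35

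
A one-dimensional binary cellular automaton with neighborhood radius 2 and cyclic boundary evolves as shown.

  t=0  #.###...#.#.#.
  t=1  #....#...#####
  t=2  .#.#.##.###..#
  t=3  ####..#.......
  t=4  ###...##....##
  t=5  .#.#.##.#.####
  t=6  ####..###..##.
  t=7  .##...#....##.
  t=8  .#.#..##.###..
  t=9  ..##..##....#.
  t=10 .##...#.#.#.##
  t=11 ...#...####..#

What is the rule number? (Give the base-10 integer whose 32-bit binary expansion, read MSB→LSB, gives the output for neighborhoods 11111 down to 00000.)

  ##### -> .   bit 31 = 0  t=1,i=11
  ####. -> #   bit 30 = 1  t=1,i=13
  ###.# -> .   bit 29 = 0  t=5,i=13
  ###.. -> .   bit 28 = 0  t=0,i=4
  ##.## -> .   bit 27 = 0  t=2,i=7
  ##.#. -> #   bit 26 = 1  t=5,i=0
  ##..# -> .   bit 25 = 0  t=2,i=11
  ##... -> #   bit 24 = 1  t=0,i=5
  #.### -> .   bit 23 = 0  t=0,i=2
  #.##. -> .   bit 22 = 0  t=2,i=5
  #.#.# -> #   bit 21 = 1  t=0,i=0
  #.#.. -> #   bit 20 = 1  t=8,i=3
  #..## -> .   bit 19 = 0  t=6,i=5
  #..#. -> .   bit 18 = 0  t=2,i=12
  #...# -> .   bit 17 = 0  t=0,i=6
  #.... -> .   bit 16 = 0  t=1,i=2
  .#### -> #   bit 15 = 1  t=1,i=10
  .###. -> .   bit 14 = 0  t=0,i=3
  .##.# -> #   bit 13 = 1  t=2,i=6
  .##.. -> .   bit 12 = 0  t=4,i=7
  .#.## -> .   bit 11 = 0  t=0,i=1
  .#.#. -> #   bit 10 = 1  t=0,i=9
  .#..# -> .   bit 9 = 0  t=8,i=4
  .#... -> #   bit 8 = 1  t=1,i=6
  ..### -> #   bit 7 = 1  t=1,i=9
  ..##. -> #   bit 6 = 1  t=4,i=6
  ..#.# -> .   bit 5 = 0  t=0,i=8
  ..#.. -> #   bit 4 = 1  t=1,i=5
  ...## -> #   bit 3 = 1  t=1,i=8
  ...#. -> .   bit 2 = 0  t=0,i=7
  ....# -> #   bit 1 = 1  t=1,i=3
  ..... -> .   bit 0 = 0  t=3,i=9
  bits 01000101001100001010010111011010 = 1160816090

1160816090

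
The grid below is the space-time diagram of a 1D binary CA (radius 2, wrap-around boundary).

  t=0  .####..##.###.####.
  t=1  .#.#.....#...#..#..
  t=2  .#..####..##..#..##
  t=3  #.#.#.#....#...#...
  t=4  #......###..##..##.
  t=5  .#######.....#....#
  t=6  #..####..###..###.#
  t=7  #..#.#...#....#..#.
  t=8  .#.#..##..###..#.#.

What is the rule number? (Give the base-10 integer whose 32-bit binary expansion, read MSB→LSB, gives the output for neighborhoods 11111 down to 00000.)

3422755755

  ##### -> #   bit 31 = 1  t=5,i=3
  ####. -> #   bit 30 = 1  t=0,i=3
  ###.# -> .   bit 29 = 0  t=0,i=12
  ###.. -> .   bit 28 = 0  t=0,i=4
  ##.## -> #   bit 27 = 1  t=0,i=9
  ##.#. -> #   bit 26 = 1  t=2,i=0
  ##..# -> .   bit 25 = 0  t=0,i=5
  ##... -> .   bit 24 = 0  t=5,i=8
  #.### -> .   bit 23 = 0  t=0,i=10
  #.##. -> .   bit 22 = 0  t=6,i=18
  #.#.# -> .   bit 21 = 0  t=3,i=2
  #.#.. -> .   bit 20 = 0  t=1,i=3
  #..## -> .   bit 19 = 0  t=0,i=0
  #..#. -> .   bit 18 = 0  t=1,i=15
  #...# -> #   bit 17 = 1  t=1,i=11
  #.... -> #   bit 16 = 1  t=1,i=5
  .#### -> .   bit 15 = 0  t=0,i=2
  .###. -> .   bit 14 = 0  t=0,i=11
  .##.# -> .   bit 13 = 0  t=0,i=8
  .##.. -> #   bit 12 = 1  t=2,i=11
  .#.## -> #   bit 11 = 1  t=5,i=0
  .#.#. -> .   bit 10 = 0  t=1,i=2
  .#..# -> #   bit 9 = 1  t=1,i=14
  .#... -> #   bit 8 = 1  t=1,i=4
  ..### -> #   bit 7 = 1  t=0,i=1
  ..##. -> .   bit 6 = 0  t=0,i=7
  ..#.# -> #   bit 5 = 1  t=1,i=1
  ..#.. -> .   bit 4 = 0  t=1,i=9
  ...## -> #   bit 3 = 1  t=4,i=6
  ...#. -> .   bit 2 = 0  t=1,i=0
  ....# -> #   bit 1 = 1  t=1,i=7
  ..... -> #   bit 0 = 1  t=1,i=6
  bits 11001100000000110001101110101011 = 3422755755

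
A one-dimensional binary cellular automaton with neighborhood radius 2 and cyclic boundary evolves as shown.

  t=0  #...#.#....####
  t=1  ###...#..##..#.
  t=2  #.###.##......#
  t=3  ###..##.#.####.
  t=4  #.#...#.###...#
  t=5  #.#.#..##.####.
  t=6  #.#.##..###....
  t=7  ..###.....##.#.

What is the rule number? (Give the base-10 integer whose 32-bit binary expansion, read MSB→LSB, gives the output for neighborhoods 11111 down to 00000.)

2582784539

  nb #####: next=#  (t=0,i=13, bit31=1)
  nb ####.: next=.  (t=0,i=14, bit30=0)
  nb ###.#: next=.  (t=2,i=4, bit29=0)
  nb ###..: next=#  (t=0,i=0, bit28=1)
  nb ##.##: next=#  (t=2,i=1, bit27=1)
  nb ##.#.: next=.  (t=3,i=7, bit26=0)
  nb ##..#: next=.  (t=1,i=11, bit25=0)
  nb ##...: next=#  (t=0,i=1, bit24=1)
  nb #.###: next=#  (t=1,i=0, bit23=1)
  nb #.##.: next=#  (t=2,i=6, bit22=1)
  nb #.#.#: next=#  (t=3,i=8, bit21=1)
  nb #.#..: next=#  (t=0,i=6, bit20=1)
  nb #..##: next=.  (t=1,i=8, bit19=0)
  nb #..#.: next=.  (t=1,i=12, bit18=0)
  nb #...#: next=#  (t=0,i=2, bit17=1)
  nb #....: next=.  (t=0,i=8, bit16=0)
  nb .####: next=.  (t=0,i=12, bit15=0)
  nb .###.: next=.  (t=1,i=1, bit14=0)
  nb .##.#: next=#  (t=2,i=0, bit13=1)
  nb .##..: next=.  (t=1,i=10, bit12=0)
  nb .#.##: next=#  (t=1,i=14, bit11=1)
  nb .#.#.: next=.  (t=0,i=5, bit10=0)
  nb .#..#: next=#  (t=1,i=7, bit9=1)
  nb .#...: next=.  (t=0,i=7, bit8=0)
  nb ..###: next=.  (t=0,i=11, bit7=0)
  nb ..##.: next=.  (t=1,i=9, bit6=0)
  nb ..#.#: next=.  (t=0,i=4, bit5=0)
  nb ..#..: next=#  (t=1,i=6, bit4=1)
  nb ...##: next=#  (t=0,i=10, bit3=1)
  nb ...#.: next=.  (t=0,i=3, bit2=0)
  nb ....#: next=#  (t=0,i=9, bit1=1)
  nb .....: next=#  (t=2,i=10, bit0=1)
  bits 10011001111100100010101000011011 = 2582784539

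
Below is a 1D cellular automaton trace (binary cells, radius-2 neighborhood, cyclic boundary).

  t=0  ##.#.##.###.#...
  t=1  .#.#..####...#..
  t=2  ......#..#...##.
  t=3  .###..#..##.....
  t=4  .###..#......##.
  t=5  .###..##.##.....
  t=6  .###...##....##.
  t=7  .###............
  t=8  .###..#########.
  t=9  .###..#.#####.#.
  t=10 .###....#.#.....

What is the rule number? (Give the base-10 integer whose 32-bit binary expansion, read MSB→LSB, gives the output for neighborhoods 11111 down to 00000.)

2560647569

  ##### -> #   bit 31 = 1  t=8,i=8
  ####. -> .   bit 30 = 0  t=1,i=8
  ###.# -> .   bit 29 = 0  t=0,i=10
  ###.. -> #   bit 28 = 1  t=1,i=9
  ##.## -> #   bit 27 = 1  t=0,i=7
  ##.#. -> .   bit 26 = 0  t=0,i=2
  ##..# -> .   bit 25 = 0  t=3,i=4
  ##... -> .   bit 24 = 0  t=1,i=10
  #.### -> #   bit 23 = 1  t=0,i=8
  #.##. -> .   bit 22 = 0  t=0,i=5
  #.#.# -> #   bit 21 = 1  t=0,i=3
  #.#.. -> .   bit 20 = 0  t=0,i=12
  #..## -> .   bit 19 = 0  t=1,i=5
  #..#. -> .   bit 18 = 0  t=2,i=8
  #...# -> .   bit 17 = 0  t=0,i=14
  #.... -> .   bit 16 = 0  t=2,i=0
  .#### -> .   bit 15 = 0  t=1,i=7
  .###. -> #   bit 14 = 1  t=0,i=9
  .##.# -> #   bit 13 = 1  t=0,i=1
  .##.. -> .   bit 12 = 0  t=2,i=14
  .#.## -> .   bit 11 = 0  t=0,i=4
  .#.#. -> .   bit 10 = 0  t=1,i=2
  .#..# -> .   bit 9 = 0  t=1,i=4
  .#... -> #   bit 8 = 1  t=0,i=13
  ..### -> #   bit 7 = 1  t=1,i=6
  ..##. -> .   bit 6 = 0  t=0,i=0
  ..#.# -> .   bit 5 = 0  t=1,i=1
  ..#.. -> #   bit 4 = 1  t=1,i=13
  ...## -> .   bit 3 = 0  t=0,i=15
  ...#. -> .   bit 2 = 0  t=1,i=0
  ....# -> .   bit 1 = 0  t=2,i=4
  ..... -> #   bit 0 = 1  t=2,i=1
  bits 10011000101000000110000110010001 = 2560647569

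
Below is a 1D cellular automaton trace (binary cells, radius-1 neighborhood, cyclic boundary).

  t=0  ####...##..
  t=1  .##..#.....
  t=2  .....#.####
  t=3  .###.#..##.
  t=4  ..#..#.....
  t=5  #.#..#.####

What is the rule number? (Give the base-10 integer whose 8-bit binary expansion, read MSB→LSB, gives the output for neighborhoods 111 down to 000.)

  nb ###: next=#  (t=0,i=1, bit7=1)
  nb ##.: next=.  (t=0,i=3, bit6=0)
  nb #.#: next=.  (t=2,i=6, bit5=0)
  nb #..: next=.  (t=0,i=4, bit4=0)
  nb .##: next=.  (t=0,i=0, bit3=0)
  nb .#.: next=#  (t=1,i=5, bit2=1)
  nb ..#: next=.  (t=0,i=6, bit1=0)
  nb ...: next=#  (t=0,i=5, bit0=1)
  bits 10000101 = 133

133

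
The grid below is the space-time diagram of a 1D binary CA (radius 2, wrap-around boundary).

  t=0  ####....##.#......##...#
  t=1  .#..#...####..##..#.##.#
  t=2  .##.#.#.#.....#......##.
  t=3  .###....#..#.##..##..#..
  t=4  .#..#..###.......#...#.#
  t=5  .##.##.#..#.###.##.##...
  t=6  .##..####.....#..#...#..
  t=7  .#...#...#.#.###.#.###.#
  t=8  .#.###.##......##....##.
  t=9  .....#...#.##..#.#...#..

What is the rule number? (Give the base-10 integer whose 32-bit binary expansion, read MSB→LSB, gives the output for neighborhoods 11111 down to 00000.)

  ##### -> #   bit 31 = 1  t=0,i=1
  ####. -> .   bit 30 = 0  t=0,i=2
  ###.# -> #   bit 29 = 1  t=5,i=14
  ###.. -> .   bit 28 = 0  t=0,i=3
  ##.## -> .   bit 27 = 0  t=5,i=3
  ##.#. -> #   bit 26 = 1  t=0,i=10
  ##..# -> .   bit 25 = 0  t=1,i=12
  ##... -> #   bit 24 = 1  t=0,i=4
  #.### -> .   bit 23 = 0  t=5,i=12
  #.##. -> .   bit 22 = 0  t=1,i=20
  #.#.# -> .   bit 21 = 0  t=1,i=23
  #.#.. -> #   bit 20 = 1  t=0,i=11
  #..## -> .   bit 19 = 0  t=1,i=13
  #..#. -> .   bit 18 = 0  t=1,i=3
  #...# -> #   bit 17 = 1  t=0,i=21
  #.... -> .   bit 16 = 0  t=0,i=5
  .#### -> .   bit 15 = 0  t=0,i=0
  .###. -> .   bit 14 = 0  t=3,i=2
  .##.# -> #   bit 13 = 1  t=0,i=9
  .##.. -> .   bit 12 = 0  t=0,i=19
  .#.## -> .   bit 11 = 0  t=1,i=19
  .#.#. -> .   bit 10 = 0  t=1,i=0
  .#..# -> #   bit 9 = 1  t=1,i=2
  .#... -> .   bit 8 = 0  t=0,i=12
  ..### -> #   bit 7 = 1  t=0,i=23
  ..##. -> #   bit 6 = 1  t=0,i=8
  ..#.# -> .   bit 5 = 0  t=1,i=18
  ..#.. -> #   bit 4 = 1  t=1,i=4
  ...## -> .   bit 3 = 0  t=0,i=7
  ...#. -> #   bit 2 = 1  t=2,i=13
  ....# -> .   bit 1 = 0  t=0,i=6
  ..... -> #   bit 0 = 1  t=0,i=14
  bits 10100101000100100010001011010101 = 2769429205

2769429205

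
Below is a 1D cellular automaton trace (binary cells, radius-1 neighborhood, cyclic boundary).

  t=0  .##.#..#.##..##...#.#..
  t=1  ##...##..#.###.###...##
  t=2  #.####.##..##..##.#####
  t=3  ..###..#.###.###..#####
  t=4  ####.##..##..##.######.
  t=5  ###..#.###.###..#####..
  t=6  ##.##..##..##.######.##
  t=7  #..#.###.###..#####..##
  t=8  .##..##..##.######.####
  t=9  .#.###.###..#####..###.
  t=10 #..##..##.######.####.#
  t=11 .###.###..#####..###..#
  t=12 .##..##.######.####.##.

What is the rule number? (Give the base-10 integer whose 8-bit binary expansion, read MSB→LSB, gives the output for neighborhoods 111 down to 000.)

  [7] ### => #  t=1,i=0
  [6] ##. => .  t=0,i=2
  [5] #.# => .  t=0,i=3
  [4] #.. => #  t=0,i=5
  [3] .## => #  t=0,i=1
  [2] .#. => .  t=0,i=4
  [1] ..# => #  t=0,i=0
  [0] ... => #  t=0,i=16
  bits 10011011 = 155

155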